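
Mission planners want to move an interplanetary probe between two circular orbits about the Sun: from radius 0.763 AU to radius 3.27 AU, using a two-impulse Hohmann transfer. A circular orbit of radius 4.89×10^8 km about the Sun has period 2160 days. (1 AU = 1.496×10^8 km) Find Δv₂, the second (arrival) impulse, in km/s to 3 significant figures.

Δv₂ = 6.34 km/s

From Kepler's third law T² = 4π²r³/μ at r = 4.89×10^8 km, T = 2160 days = 2160 × 86400 s = 1.86624×10^8 s: μ = 4π²r³/T² = 1.32541×10^11 km³/s².
In km: r₁ = 0.763 × 1.496×10^8 = 1.141448×10^8 km; r₂ = 3.27 × 1.496×10^8 = 4.89192×10^8 km.
Semi-major axis of the transfer orbit: a_t = (1.141448×10^8 + 4.89192×10^8)/2 = 3.016684×10^8 km.
On the circular orbit at r = 4.89192×10^8 km, v_c = √(μ/r) = 16.460 km/s.
Vis-viva on the transfer ellipse at r = 4.89192×10^8 km gives v_t = √[μ(2/r − 1/a_t)] = 10.125 km/s.
Δv₂ = |v_t − v_c| = |10.125 − 16.460| = 6.335 km/s.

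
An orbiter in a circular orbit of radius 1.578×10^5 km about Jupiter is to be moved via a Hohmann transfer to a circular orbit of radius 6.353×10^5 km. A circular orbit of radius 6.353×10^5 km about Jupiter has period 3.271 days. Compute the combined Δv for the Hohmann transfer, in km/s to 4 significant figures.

From Kepler's third law T² = 4π²r³/μ at r = 6.353×10^5 km, T = 3.271 days = 3.271 × 86400 s = 2.826144×10^5 s: μ = 4π²r³/T² = 1.26738×10^8 km³/s².
The Hohmann ellipse has a_t = (r₁ + r₂)/2 = 3.9655×10^5 km.
Circular speed at r₁: v₁ = √(μ/r₁) = √(1.26738×10^8/1.578×10^5) = 28.340034 km/s.
Transfer-orbit speed at r₁ (vis-viva equation): v_p = √[μ(2/r₁ − 1/a_t)] = 35.870780 km/s.
First burn Δv₁ = |v_p − v₁| = 7.5307 km/s.
At r₂, v₂ = √(μ/r₂) = 14.1242 km/s.
Transfer-orbit speed at r₂: v_a = √[μ(2/r₂ − 1/a_t)] = 8.90982 km/s.
Second burn Δv₂ = |v₂ − v_a| = 5.2144 km/s.
Δv = Δv₁ + Δv₂ = 7.5307 + 5.2144 = 12.75 km/s.

Δv = 12.75 km/s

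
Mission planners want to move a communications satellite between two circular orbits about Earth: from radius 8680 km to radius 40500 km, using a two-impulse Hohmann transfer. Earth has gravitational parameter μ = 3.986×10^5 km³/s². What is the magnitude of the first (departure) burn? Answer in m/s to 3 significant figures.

Semi-major axis of the transfer orbit: a_t = (8680 + 40500)/2 = 24590 km.
On the circular orbit at r = 8680 km, v_c = √(μ/r) = 6.777 km/s.
Vis-viva on the transfer ellipse at r = 8680 km gives v_t = √[μ(2/r − 1/a_t)] = 8.697 km/s.
Δv₁ = |v_t − v_c| = |8.697 − 6.777| = 1.920 km/s.

Δv₁ = 1920 m/s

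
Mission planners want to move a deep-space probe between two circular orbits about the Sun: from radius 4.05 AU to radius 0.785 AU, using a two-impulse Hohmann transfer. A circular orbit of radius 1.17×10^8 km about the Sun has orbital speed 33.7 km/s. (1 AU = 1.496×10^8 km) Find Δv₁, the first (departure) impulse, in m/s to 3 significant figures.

Δv₁ = 6370 m/s

From the circular-orbit relation v² = μ/r at r = 1.17×10^8 km: μ = v²r = (33.7)² × 1.17×10^8 = 1.32876×10^11 km³/s².
In km: r₁ = 4.05 × 1.496×10^8 = 6.0588×10^8 km; r₂ = 0.785 × 1.496×10^8 = 1.17436×10^8 km.
Transfer-ellipse semi-major axis a_t = (r₁ + r₂)/2 = (6.0588×10^8 + 1.17436×10^8)/2 = 3.61658×10^8 km.
On the circular orbit at r = 6.0588×10^8 km, v_c = √(μ/r) = 14.809 km/s.
Vis-viva on the transfer ellipse at r = 6.0588×10^8 km gives v_t = √[μ(2/r − 1/a_t)] = 8.4388 km/s.
Δv₁ = |v_t − v_c| = |8.4388 − 14.809| = 6.370 km/s.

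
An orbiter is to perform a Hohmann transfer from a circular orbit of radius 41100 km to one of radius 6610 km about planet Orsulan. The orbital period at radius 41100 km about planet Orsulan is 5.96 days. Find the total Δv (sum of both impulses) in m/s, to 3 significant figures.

Δv = 628 m/s

From Kepler's third law T² = 4π²r³/μ at r = 41100 km, T = 5.96 days = 5.96 × 86400 s = 5.14944×10^5 s: μ = 4π²r³/T² = 10336.3 km³/s².
The Hohmann ellipse has a_t = (r₁ + r₂)/2 = 23855 km.
Circular speed at r₁: v₁ = √(μ/r₁) = √(10336.3/41100) = 0.5015 km/s.
Transfer-orbit speed at r₁ (vis-viva): v_a = √[μ(2/r₁ − 1/a_t)] = 0.2640 km/s.
First burn Δv₁ = |v_a − v₁| = 0.2375 km/s.
At r₂, v₂ = √(μ/r₂) = 1.2505 km/s.
Transfer-orbit speed at r₂: v_p = √[μ(2/r₂ − 1/a_t)] = 1.6414 km/s.
Second burn Δv₂ = |v₂ − v_p| = 0.3909 km/s.
Total Δv = Δv₁ + Δv₂ = 0.6284 km/s.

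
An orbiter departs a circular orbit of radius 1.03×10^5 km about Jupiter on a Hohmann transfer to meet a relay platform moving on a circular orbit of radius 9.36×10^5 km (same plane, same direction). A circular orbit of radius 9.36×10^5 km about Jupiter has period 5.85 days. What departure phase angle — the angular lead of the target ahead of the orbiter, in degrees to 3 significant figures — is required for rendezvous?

φ = 106°

From Kepler's third law T² = 4π²r³/μ at r = 9.36×10^5 km, T = 5.85 days = 5.85 × 86400 s = 5.0544×10^5 s: μ = 4π²r³/T² = 1.26721×10^8 km³/s².
The Hohmann ellipse has a_t = (r₁ + r₂)/2 = 5.195×10^5 km.
Transfer time t = π√(a_t³/μ) = 1.045×10^5 s.
Target angular speed ω₂ = √(μ/r₂³) = 1.243×10^-5 rad/s.
Angle swept by the target during transfer: ω₂·t = 1.299 rad = 74.43°.
Arrival is 180° from departure on the ellipse, so φ = 180° − 74.43° = 106°.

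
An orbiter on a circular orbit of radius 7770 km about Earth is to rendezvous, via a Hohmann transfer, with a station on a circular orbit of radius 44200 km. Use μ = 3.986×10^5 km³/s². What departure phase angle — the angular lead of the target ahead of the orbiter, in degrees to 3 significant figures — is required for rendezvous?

The Hohmann ellipse has a_t = (r₁ + r₂)/2 = 25985 km.
The half-period of the transfer ellipse is t = π√(a_t³/μ) = 20843 s.
Target angular speed ω₂ = √(μ/r₂³) = 6.7942×10^-5 rad/s.
Angle swept by the target during transfer: ω₂·t = 1.4161 rad = 81.14°.
The orbiter traverses 180° on the transfer ellipse, so the target must lead by 180° − 81.14° = 98.9°.

φ = 98.9°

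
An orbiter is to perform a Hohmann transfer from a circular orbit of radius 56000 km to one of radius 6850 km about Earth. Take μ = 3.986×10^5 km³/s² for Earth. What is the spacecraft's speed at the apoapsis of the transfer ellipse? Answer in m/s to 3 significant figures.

v = 1250 m/s

Semi-major axis of the transfer orbit: a_t = (56000 + 6850)/2 = 31425 km.
The apoapsis of the transfer ellipse is at r = 56000 km.
Applying v² = μ(2/r − 1/a_t): v = 1.246 km/s.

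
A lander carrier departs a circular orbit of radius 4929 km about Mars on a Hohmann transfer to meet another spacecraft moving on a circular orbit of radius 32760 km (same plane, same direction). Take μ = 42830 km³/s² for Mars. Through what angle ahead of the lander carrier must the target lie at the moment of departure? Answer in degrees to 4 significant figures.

φ = 101.5°

The Hohmann ellipse has a_t = (r₁ + r₂)/2 = 18844.5 km.
The half-period of the transfer ellipse is t = π√(a_t³/μ) = 39269 s.
The target's mean motion on its circular orbit is ω₂ = √(μ/r₂³) = 3.4903×10^-5 rad/s.
Angle swept by the target during transfer: ω₂·t = 1.3706 rad = 78.53°.
The lander carrier traverses 180° on the transfer ellipse, so the target must lead by 180° − 78.53° = 101.5°.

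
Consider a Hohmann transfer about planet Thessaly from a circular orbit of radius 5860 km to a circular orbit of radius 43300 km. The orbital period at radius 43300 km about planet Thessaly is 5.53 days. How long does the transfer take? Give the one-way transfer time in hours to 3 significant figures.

From Kepler's third law T² = 4π²r³/μ at r = 43300 km, T = 5.53 days = 5.53 × 86400 s = 4.77792×10^5 s: μ = 4π²r³/T² = 14039.3 km³/s².
Transfer-ellipse semi-major axis a_t = (r₁ + r₂)/2 = (5860 + 43300)/2 = 24580 km.
Half the transfer-orbit period gives t = π√(a_t³/μ) = 1.022×10^5 s.
Converting: 1.022×10^5 s ÷ 3600 s/hour = 28.4 hours.

t = 28.4 hours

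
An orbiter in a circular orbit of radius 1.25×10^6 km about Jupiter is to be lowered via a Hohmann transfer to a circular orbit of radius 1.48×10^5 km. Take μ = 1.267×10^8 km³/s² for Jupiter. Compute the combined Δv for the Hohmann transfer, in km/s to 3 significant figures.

Δv = 15.3 km/s

Semi-major axis of the transfer orbit: a_t = (1.250×10^6 + 1.480×10^5)/2 = 6.990×10^5 km.
Circular speed at r₁: v₁ = √(μ/r₁) = √(1.267×10^8/1.250×10^6) = 10.068 km/s.
On the transfer ellipse at r₁, v² = μ(2/r − 1/a) gives v_a = √[μ(2/r₁ − 1/a_t)] = 4.6326 km/s.
First burn Δv₁ = |v_a − v₁| = 5.435 km/s.
At r₂, v₂ = √(μ/r₂) = 29.259 km/s.
Transfer-orbit speed at r₂: v_p = √[μ(2/r₂ − 1/a_t)] = 39.127 km/s.
Second burn Δv₂ = |v₂ − v_p| = 9.868 km/s.
Total Δv = Δv₁ + Δv₂ = 15.30 km/s.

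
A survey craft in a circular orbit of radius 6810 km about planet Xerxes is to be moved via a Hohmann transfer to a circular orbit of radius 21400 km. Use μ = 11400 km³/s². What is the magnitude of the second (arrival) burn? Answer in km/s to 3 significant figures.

Δv₂ = 0.223 km/s

The Hohmann ellipse has a_t = (r₁ + r₂)/2 = 14105 km.
Circular speed at r = 21400 km: v_c = √(μ/r) = 0.72987 km/s.
Vis-viva on the transfer ellipse at r = 21400 km gives v_t = √[μ(2/r − 1/a_t)] = 0.50715 km/s.
Δv₂ = |v_t − v_c| = |0.50715 − 0.72987| = 0.2227 km/s.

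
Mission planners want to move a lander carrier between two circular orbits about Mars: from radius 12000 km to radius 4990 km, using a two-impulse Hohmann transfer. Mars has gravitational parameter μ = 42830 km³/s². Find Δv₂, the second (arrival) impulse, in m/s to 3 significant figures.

Δv₂ = 552 m/s

Transfer-ellipse semi-major axis a_t = (r₁ + r₂)/2 = (12000 + 4990)/2 = 8495 km.
On the circular orbit at r = 4990 km, v_c = √(μ/r) = 2.9297 km/s.
Vis-viva on the transfer ellipse at r = 4990 km gives v_t = √[μ(2/r − 1/a_t)] = 3.4820 km/s.
Δv₂ = |v_t − v_c| = |3.4820 − 2.9297| = 0.5523 km/s.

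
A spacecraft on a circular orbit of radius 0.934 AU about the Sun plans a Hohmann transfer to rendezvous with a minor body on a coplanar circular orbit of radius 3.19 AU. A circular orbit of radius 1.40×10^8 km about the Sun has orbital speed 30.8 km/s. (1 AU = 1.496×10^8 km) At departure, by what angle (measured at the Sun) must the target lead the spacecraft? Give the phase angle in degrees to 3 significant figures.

From the circular-orbit relation v² = μ/r at r = 1.40×10^8 km: μ = v²r = (30.8)² × 1.40×10^8 = 1.32810×10^11 km³/s².
In km: r₁ = 0.934 × 1.496×10^8 = 1.397264×10^8 km; r₂ = 3.19 × 1.496×10^8 = 4.77224×10^8 km.
Semi-major axis of the transfer orbit: a_t = (1.397264×10^8 + 4.77224×10^8)/2 = 3.084752×10^8 km.
Transfer time t = π√(a_t³/μ) = 4.67052×10^7 s.
The target's mean motion on its circular orbit is ω₂ = √(μ/r₂³) = 3.49568×10^-8 rad/s.
Angle swept by the target during transfer: ω₂·t = 1.63266 rad = 93.54°.
Arrival is 180° from departure on the ellipse, so φ = 180° − 93.54° = 86.5°.

φ = 86.5°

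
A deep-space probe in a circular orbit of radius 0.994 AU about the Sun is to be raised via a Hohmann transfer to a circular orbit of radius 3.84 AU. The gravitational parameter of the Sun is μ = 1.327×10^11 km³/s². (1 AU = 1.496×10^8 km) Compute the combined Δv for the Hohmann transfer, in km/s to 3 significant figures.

Δv = 13.2 km/s

In km: r₁ = 0.994 × 1.496×10^8 = 1.487024×10^8 km; r₂ = 3.84 × 1.496×10^8 = 5.74464×10^8 km.
Transfer-ellipse semi-major axis a_t = (r₁ + r₂)/2 = (1.487024×10^8 + 5.74464×10^8)/2 = 3.615832×10^8 km.
Circular speed at r₁: v₁ = √(μ/r₁) = √(1.327×10^11/1.487024×10^8) = 29.8728 km/s.
Transfer-orbit speed at r₁ (vis-viva equation): v_p = √[μ(2/r₁ − 1/a_t)] = 37.6534 km/s.
First burn Δv₁ = |v_p − v₁| = 7.781 km/s.
At r₂, v₂ = √(μ/r₂) = 15.199 km/s.
Transfer-orbit speed at r₂: v_a = √[μ(2/r₂ − 1/a_t)] = 9.7467 km/s.
Second burn Δv₂ = |v₂ − v_a| = 5.452 km/s.
Total Δv = Δv₁ + Δv₂ = 13.23 km/s.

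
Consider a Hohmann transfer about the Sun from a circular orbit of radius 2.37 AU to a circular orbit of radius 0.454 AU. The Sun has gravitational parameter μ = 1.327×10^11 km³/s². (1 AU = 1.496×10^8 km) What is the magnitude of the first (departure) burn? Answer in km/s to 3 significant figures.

In km: r₁ = 2.37 × 1.496×10^8 = 3.54552×10^8 km; r₂ = 0.454 × 1.496×10^8 = 6.79184×10^7 km.
Transfer-ellipse semi-major axis a_t = (r₁ + r₂)/2 = (3.54552×10^8 + 6.79184×10^7)/2 = 2.112352×10^8 km.
Circular speed at r = 3.54552×10^8 km: v_c = √(μ/r) = 19.346 km/s.
Vis-viva on the transfer ellipse at r = 3.54552×10^8 km gives v_t = √[μ(2/r − 1/a_t)] = 10.970 km/s.
Δv₁ = |v_t − v_c| = |10.970 − 19.346| = 8.376 km/s.

Δv₁ = 8.38 km/s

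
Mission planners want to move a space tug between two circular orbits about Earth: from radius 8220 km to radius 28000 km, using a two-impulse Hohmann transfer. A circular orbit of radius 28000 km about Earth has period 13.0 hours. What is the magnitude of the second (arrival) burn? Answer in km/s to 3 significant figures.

Δv₂ = 1.23 km/s

From Kepler's third law T² = 4π²r³/μ at r = 28000 km, T = 13.0 hours = 13.0 × 3600 s = 46800 s: μ = 4π²r³/T² = 3.95678×10^5 km³/s².
Transfer-ellipse semi-major axis a_t = (r₁ + r₂)/2 = (8220 + 28000)/2 = 18110 km.
Circular speed at r = 28000 km: v_c = √(μ/r) = 3.7592 km/s.
Vis-viva on the transfer ellipse at r = 28000 km gives v_t = √[μ(2/r − 1/a_t)] = 2.5326 km/s.
Δv₂ = |v_t − v_c| = |2.5326 − 3.7592| = 1.227 km/s.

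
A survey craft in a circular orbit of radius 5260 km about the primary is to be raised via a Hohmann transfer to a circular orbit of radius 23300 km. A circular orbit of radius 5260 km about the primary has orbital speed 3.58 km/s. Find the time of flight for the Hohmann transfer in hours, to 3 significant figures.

From the circular-orbit relation v² = μ/r at r = 5260 km: μ = v²r = (3.58)² × 5260 = 67414.3 km³/s².
The Hohmann ellipse has a_t = (r₁ + r₂)/2 = 14280 km.
Transfer time t = π√(a_t³/μ) = π√((14280)³ / 67414.3) = 20650 s.
Converting: 20650 s ÷ 3600 s/hour = 5.74 hours.

t = 5.74 hours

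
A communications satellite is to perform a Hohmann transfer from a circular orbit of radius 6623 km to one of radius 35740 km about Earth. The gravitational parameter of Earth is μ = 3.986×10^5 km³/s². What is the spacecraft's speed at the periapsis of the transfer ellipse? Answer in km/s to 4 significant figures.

v = 10.08 km/s

Semi-major axis of the transfer orbit: a_t = (6623 + 35740)/2 = 21181.5 km.
The periapsis of the transfer ellipse is at r = 6623 km.
Vis-viva: v = √[μ(2/r − 1/a_t)] = √[3.986×10^5 × (2/6623 − 1/21181.5)] = 10.08 km/s.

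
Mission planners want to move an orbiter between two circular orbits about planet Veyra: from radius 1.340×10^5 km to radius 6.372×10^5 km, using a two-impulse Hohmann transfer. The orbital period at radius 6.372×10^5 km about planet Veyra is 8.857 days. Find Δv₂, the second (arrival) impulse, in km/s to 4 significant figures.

Δv₂ = 2.148 km/s

From Kepler's third law T² = 4π²r³/μ at r = 6.372×10^5 km, T = 8.857 days = 8.857 × 86400 s = 7.652448×10^5 s: μ = 4π²r³/T² = 1.74416×10^7 km³/s².
Transfer-ellipse semi-major axis a_t = (r₁ + r₂)/2 = (1.340×10^5 + 6.372×10^5)/2 = 3.856×10^5 km.
Circular speed at r = 6.372×10^5 km: v_c = √(μ/r) = 5.232 km/s.
Vis-viva on the transfer ellipse at r = 6.372×10^5 km gives v_t = √[μ(2/r − 1/a_t)] = 3.084 km/s.
Δv₂ = |v_t − v_c| = |3.084 − 5.232| = 2.148 km/s.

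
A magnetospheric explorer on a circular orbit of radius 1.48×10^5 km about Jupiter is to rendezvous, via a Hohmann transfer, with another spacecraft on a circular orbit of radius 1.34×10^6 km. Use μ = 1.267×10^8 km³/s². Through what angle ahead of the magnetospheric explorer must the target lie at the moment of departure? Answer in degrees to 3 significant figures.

The Hohmann ellipse has a_t = (r₁ + r₂)/2 = 7.440×10^5 km.
The half-period of the transfer ellipse is t = π√(a_t³/μ) = 1.791×10^5 s.
The target's mean motion on its circular orbit is ω₂ = √(μ/r₂³) = 7.257×10^-6 rad/s.
Angle swept by the target during transfer: ω₂·t = 1.2997 rad = 74.47°.
The magnetospheric explorer traverses 180° on the transfer ellipse, so the target must lead by 180° − 74.47° = 106°.

φ = 106°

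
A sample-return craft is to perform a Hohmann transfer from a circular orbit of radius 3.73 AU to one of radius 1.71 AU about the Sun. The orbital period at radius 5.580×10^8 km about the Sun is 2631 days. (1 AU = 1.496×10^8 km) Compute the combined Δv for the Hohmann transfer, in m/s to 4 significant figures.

From Kepler's third law T² = 4π²r³/μ at r = 5.580×10^8 km, T = 2631 days = 2631 × 86400 s = 2.273184×10^8 s: μ = 4π²r³/T² = 1.32737×10^11 km³/s².
In km: r₁ = 3.73 × 1.496×10^8 = 5.58008×10^8 km; r₂ = 1.71 × 1.496×10^8 = 2.55816×10^8 km.
Semi-major axis of the transfer orbit: a_t = (5.58008×10^8 + 2.55816×10^8)/2 = 4.06912×10^8 km.
At r₁ the circular-orbit speed is v₁ = √(μ/r₁) = 15.423 km/s.
On the transfer ellipse at r₁, vis-viva equation gives v_a = √[μ(2/r₁ − 1/a_t)] = 12.229 km/s.
First burn Δv₁ = |v_a − v₁| = 3.194 km/s.
Circular speed at r₂: v₂ = √(μ/r₂) = 22.779 km/s.
Transfer-orbit speed at r₂: v_p = √[μ(2/r₂ − 1/a_t)] = 26.675 km/s.
Second burn Δv₂ = |v₂ − v_p| = 3.896 km/s.
Total Δv = Δv₁ + Δv₂ = 7.090 km/s.

Δv = 7090 m/s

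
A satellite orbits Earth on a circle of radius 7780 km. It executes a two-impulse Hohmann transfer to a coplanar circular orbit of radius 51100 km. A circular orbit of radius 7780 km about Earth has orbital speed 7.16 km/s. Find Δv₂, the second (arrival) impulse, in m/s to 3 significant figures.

From the circular-orbit relation v² = μ/r at r = 7780 km: μ = v²r = (7.16)² × 7780 = 3.98846×10^5 km³/s².
The Hohmann ellipse has a_t = (r₁ + r₂)/2 = 29440 km.
On the circular orbit at r = 51100 km, v_c = √(μ/r) = 2.794 km/s.
Vis-viva on the transfer ellipse at r = 51100 km gives v_t = √[μ(2/r − 1/a_t)] = 1.436 km/s.
Δv₂ = |v_t − v_c| = |1.436 − 2.794| = 1.358 km/s.

Δv₂ = 1360 m/s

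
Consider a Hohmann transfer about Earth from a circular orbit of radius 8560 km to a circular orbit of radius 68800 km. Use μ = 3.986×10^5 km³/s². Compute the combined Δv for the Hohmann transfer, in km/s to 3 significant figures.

Δv = 3.55 km/s

The Hohmann ellipse has a_t = (r₁ + r₂)/2 = 38680 km.
Circular speed at r₁: v₁ = √(μ/r₁) = √(3.986×10^5/8560) = 6.824 km/s.
Transfer-orbit speed at r₁ (v² = μ(2/r − 1/a)): v_p = √[μ(2/r₁ − 1/a_t)] = 9.101 km/s.
First burn Δv₁ = |v_p − v₁| = 2.277 km/s.
Circular speed at r₂: v₂ = √(μ/r₂) = 2.407 km/s.
Transfer-orbit speed at r₂: v_a = √[μ(2/r₂ − 1/a_t)] = 1.132 km/s.
Second burn Δv₂ = |v₂ − v_a| = 1.275 km/s.
Δv = Δv₁ + Δv₂ = 2.277 + 1.275 = 3.552 km/s.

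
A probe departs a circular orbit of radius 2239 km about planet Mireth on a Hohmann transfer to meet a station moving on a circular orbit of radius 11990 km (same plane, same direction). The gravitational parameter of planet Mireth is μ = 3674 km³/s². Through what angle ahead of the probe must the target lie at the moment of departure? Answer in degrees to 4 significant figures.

φ = 97.73°

The Hohmann ellipse has a_t = (r₁ + r₂)/2 = 7114.5 km.
Transfer time t = π√(a_t³/μ) = 31100 s.
Target angular speed ω₂ = √(μ/r₂³) = 4.617×10^-5 rad/s.
Angle swept by the target during transfer: ω₂·t = 1.4359 rad = 82.27°.
The probe traverses 180° on the transfer ellipse, so the target must lead by 180° − 82.27° = 97.73°.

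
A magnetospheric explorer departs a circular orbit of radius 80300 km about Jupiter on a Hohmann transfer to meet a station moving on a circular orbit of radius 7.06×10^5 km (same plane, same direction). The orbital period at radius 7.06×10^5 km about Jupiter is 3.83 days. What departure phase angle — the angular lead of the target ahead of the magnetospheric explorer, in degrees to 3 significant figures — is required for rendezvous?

From Kepler's third law T² = 4π²r³/μ at r = 7.06×10^5 km, T = 3.83 days = 3.83 × 86400 s = 3.30912×10^5 s: μ = 4π²r³/T² = 1.26867×10^8 km³/s².
The Hohmann ellipse has a_t = (r₁ + r₂)/2 = 3.9315×10^5 km.
Transfer time t = π√(a_t³/μ) = 68756 s.
The target's mean motion on its circular orbit is ω₂ = √(μ/r₂³) = 1.8987×10^-5 rad/s.
Angle swept by the target during transfer: ω₂·t = 1.3055 rad = 74.80°.
The magnetospheric explorer traverses 180° on the transfer ellipse, so the target must lead by 180° − 74.80° = 105°.

φ = 105°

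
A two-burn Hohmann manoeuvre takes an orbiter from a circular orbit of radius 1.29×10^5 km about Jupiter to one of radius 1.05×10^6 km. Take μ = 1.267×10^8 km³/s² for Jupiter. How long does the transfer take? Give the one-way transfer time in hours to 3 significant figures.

t = 35.1 hours

The Hohmann ellipse has a_t = (r₁ + r₂)/2 = 5.895×10^5 km.
Half the transfer-orbit period gives t = π√(a_t³/μ) = 1.263×10^5 s.
Converting: 1.263×10^5 s ÷ 3600 s/hour = 35.1 hours.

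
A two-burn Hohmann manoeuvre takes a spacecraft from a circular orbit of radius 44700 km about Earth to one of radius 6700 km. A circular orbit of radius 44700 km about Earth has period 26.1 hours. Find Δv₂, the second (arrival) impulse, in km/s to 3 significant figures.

From Kepler's third law T² = 4π²r³/μ at r = 44700 km, T = 26.1 hours = 26.1 × 3600 s = 93960 s: μ = 4π²r³/T² = 3.99389×10^5 km³/s².
Transfer-ellipse semi-major axis a_t = (r₁ + r₂)/2 = (44700 + 6700)/2 = 25700 km.
On the circular orbit at r = 6700 km, v_c = √(μ/r) = 7.72077 km/s.
Transfer-orbit speed at the same r (vis-viva, a = a_t): v_t = √[μ(2/r − 1/a_t)] = 10.1823 km/s.
Δv₂ = |v_t − v_c| = |10.1823 − 7.72077| = 2.462 km/s.

Δv₂ = 2.46 km/s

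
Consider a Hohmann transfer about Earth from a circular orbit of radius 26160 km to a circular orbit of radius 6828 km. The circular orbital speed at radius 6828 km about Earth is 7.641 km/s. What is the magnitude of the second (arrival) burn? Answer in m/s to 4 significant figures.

From the circular-orbit relation v² = μ/r at r = 6828 km: μ = v²r = (7.641)² × 6828 = 3.98652×10^5 km³/s².
Transfer-ellipse semi-major axis a_t = (r₁ + r₂)/2 = (26160 + 6828)/2 = 16494 km.
Circular speed at r = 6828 km: v_c = √(μ/r) = 7.641 km/s.
Vis-viva on the transfer ellipse at r = 6828 km gives v_t = √[μ(2/r − 1/a_t)] = 9.623 km/s.
Δv₂ = |v_t − v_c| = |9.623 − 7.641| = 1.982 km/s.

Δv₂ = 1982 m/s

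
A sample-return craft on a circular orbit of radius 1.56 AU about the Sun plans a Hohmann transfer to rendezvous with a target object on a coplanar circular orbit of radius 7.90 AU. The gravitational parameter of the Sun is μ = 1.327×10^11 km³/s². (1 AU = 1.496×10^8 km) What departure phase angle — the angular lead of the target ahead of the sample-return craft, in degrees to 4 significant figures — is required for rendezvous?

In km: r₁ = 1.56 × 1.496×10^8 = 2.33376×10^8 km; r₂ = 7.90 × 1.496×10^8 = 1.18184×10^9 km.
Transfer-ellipse semi-major axis a_t = (r₁ + r₂)/2 = (2.33376×10^8 + 1.18184×10^9)/2 = 7.07608×10^8 km.
Transfer time t = π√(a_t³/μ) = 1.6233×10^8 s.
Target angular speed ω₂ = √(μ/r₂³) = 8.9660×10^-9 rad/s.
Angle swept by the target during transfer: ω₂·t = 1.4555 rad = 83.39°.
The sample-return craft traverses 180° on the transfer ellipse, so the target must lead by 180° − 83.39° = 96.61°.

φ = 96.61°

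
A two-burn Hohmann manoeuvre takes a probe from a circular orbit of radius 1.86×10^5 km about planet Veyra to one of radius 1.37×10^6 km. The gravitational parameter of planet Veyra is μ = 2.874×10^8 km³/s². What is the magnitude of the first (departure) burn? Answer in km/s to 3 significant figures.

Semi-major axis of the transfer orbit: a_t = (1.860×10^5 + 1.370×10^6)/2 = 7.780×10^5 km.
On the circular orbit at r = 1.860×10^5 km, v_c = √(μ/r) = 39.31 km/s.
Transfer-orbit speed at the same r (vis-viva, a = a_t): v_t = √[μ(2/r − 1/a_t)] = 52.16 km/s.
Δv₁ = |v_t − v_c| = |52.16 − 39.31| = 12.85 km/s.

Δv₁ = 12.9 km/s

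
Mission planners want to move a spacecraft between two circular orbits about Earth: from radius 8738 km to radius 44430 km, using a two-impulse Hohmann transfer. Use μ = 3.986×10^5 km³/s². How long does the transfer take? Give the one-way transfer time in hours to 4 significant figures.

Transfer-ellipse semi-major axis a_t = (r₁ + r₂)/2 = (8738 + 44430)/2 = 26584 km.
Transfer time t = π√(a_t³/μ) = π√((26584)³ / 3.986×10^5) = 21568 s.
Converting: 21568 s ÷ 3600 s/hour = 5.991 hours.

t = 5.991 hours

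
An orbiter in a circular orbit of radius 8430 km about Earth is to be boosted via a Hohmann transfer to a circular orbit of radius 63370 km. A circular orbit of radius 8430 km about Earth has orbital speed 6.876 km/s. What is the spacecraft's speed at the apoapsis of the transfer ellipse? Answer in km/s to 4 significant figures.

From the circular-orbit relation v² = μ/r at r = 8430 km: μ = v²r = (6.876)² × 8430 = 3.98565×10^5 km³/s².
Transfer-ellipse semi-major axis a_t = (r₁ + r₂)/2 = (8430 + 63370)/2 = 35900 km.
At apoapsis, r = 63370 km.
Applying v² = μ(2/r − 1/a_t): v = 1.215 km/s.

v = 1.215 km/s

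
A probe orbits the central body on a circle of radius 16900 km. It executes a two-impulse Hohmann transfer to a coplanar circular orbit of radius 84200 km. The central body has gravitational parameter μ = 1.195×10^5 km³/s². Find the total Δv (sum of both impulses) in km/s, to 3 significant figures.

Δv = 1.28 km/s

Transfer-ellipse semi-major axis a_t = (r₁ + r₂)/2 = (16900 + 84200)/2 = 50550 km.
Circular speed at r₁: v₁ = √(μ/r₁) = √(1.195×10^5/16900) = 2.6591 km/s.
On the transfer ellipse at r₁, v² = μ(2/r − 1/a) gives v_p = √[μ(2/r₁ − 1/a_t)] = 3.4319 km/s.
First burn Δv₁ = |v_p − v₁| = 0.7728 km/s.
Circular speed at r₂: v₂ = √(μ/r₂) = 1.1913 km/s.
Transfer-orbit speed at r₂: v_a = √[μ(2/r₂ − 1/a_t)] = 0.68883 km/s.
Second burn Δv₂ = |v₂ − v_a| = 0.5025 km/s.
Δv = Δv₁ + Δv₂ = 0.7728 + 0.5025 = 1.275 km/s.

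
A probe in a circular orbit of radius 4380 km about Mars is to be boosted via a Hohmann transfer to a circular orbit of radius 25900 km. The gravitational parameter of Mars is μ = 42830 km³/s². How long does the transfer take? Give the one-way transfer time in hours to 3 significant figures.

The Hohmann ellipse has a_t = (r₁ + r₂)/2 = 15140 km.
Transfer time t = π√(a_t³/μ) = π√((15140)³ / 42830) = 28280 s.
Converting: 28280 s ÷ 3600 s/hour = 7.86 hours.

t = 7.86 hours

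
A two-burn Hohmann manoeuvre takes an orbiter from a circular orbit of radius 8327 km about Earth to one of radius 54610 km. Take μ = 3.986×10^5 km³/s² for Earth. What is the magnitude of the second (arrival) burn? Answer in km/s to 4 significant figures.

Semi-major axis of the transfer orbit: a_t = (8327 + 54610)/2 = 31468.5 km.
Circular speed at r = 54610 km: v_c = √(μ/r) = 2.702 km/s.
Vis-viva on the transfer ellipse at r = 54610 km gives v_t = √[μ(2/r − 1/a_t)] = 1.390 km/s.
Δv₂ = |v_t − v_c| = |1.390 − 2.702| = 1.312 km/s.

Δv₂ = 1.312 km/s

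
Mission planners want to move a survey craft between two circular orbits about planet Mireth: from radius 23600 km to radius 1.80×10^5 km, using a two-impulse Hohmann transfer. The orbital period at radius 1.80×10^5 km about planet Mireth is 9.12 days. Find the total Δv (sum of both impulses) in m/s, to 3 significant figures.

Δv = 2050 m/s

From Kepler's third law T² = 4π²r³/μ at r = 1.80×10^5 km, T = 9.12 days = 9.12 × 86400 s = 7.87968×10^5 s: μ = 4π²r³/T² = 3.70817×10^5 km³/s².
The Hohmann ellipse has a_t = (r₁ + r₂)/2 = 1.018×10^5 km.
At r₁ the circular-orbit speed is v₁ = √(μ/r₁) = 3.964 km/s.
Transfer-orbit speed at r₁ (vis-viva): v_p = √[μ(2/r₁ − 1/a_t)] = 5.271 km/s.
First burn Δv₁ = |v_p − v₁| = 1.307 km/s.
At r₂, v₂ = √(μ/r₂) = 1.4353 km/s.
Transfer-orbit speed at r₂: v_a = √[μ(2/r₂ − 1/a_t)] = 0.69108 km/s.
Second burn Δv₂ = |v₂ − v_a| = 0.7442 km/s.
Δv = Δv₁ + Δv₂ = 1.307 + 0.7442 = 2.051 km/s.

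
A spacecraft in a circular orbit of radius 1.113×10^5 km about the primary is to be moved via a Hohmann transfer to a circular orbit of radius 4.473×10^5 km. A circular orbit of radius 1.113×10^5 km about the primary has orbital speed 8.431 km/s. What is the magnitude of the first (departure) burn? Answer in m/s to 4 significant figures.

Δv₁ = 2238 m/s

From the circular-orbit relation v² = μ/r at r = 1.113×10^5 km: μ = v²r = (8.431)² × 1.113×10^5 = 7.91140×10^6 km³/s².
The Hohmann ellipse has a_t = (r₁ + r₂)/2 = 2.793×10^5 km.
On the circular orbit at r = 1.113×10^5 km, v_c = √(μ/r) = 8.4310 km/s.
Vis-viva on the transfer ellipse at r = 1.113×10^5 km gives v_t = √[μ(2/r − 1/a_t)] = 10.669 km/s.
Δv₁ = |v_t − v_c| = |10.669 − 8.4310| = 2.238 km/s.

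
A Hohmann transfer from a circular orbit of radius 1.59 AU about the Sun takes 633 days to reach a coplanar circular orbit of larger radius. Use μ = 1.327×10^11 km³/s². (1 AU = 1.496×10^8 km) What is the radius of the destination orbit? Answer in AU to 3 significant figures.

r₂ = 2.99 AU

In km: r₁ = 1.59 × 1.496×10^8 = 2.37864×10^8 km.
Transfer time t = 633 days = 5.46912×10^7 s, and t = π√(a_t³/μ).
So a_t = (μ t²/π²)^(1/3) = (1.327×10^11 × (5.46912×10^7)² / π²)^(1/3) = 3.4261×10^8 km.
Since a_t = (r₁ + r₂)/2, r₂ = 2a_t − r₁ = 2×3.4261×10^8 − 2.37864×10^8 = 4.47356×10^8 km.
In AU: r₂ = 4.47356×10^8 / 1.496×10^8 = 2.99 AU.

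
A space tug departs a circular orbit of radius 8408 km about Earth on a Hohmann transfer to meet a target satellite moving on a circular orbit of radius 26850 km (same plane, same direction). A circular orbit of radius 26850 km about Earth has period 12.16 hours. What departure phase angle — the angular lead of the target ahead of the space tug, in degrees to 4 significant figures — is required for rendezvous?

φ = 84.24°

From Kepler's third law T² = 4π²r³/μ at r = 26850 km, T = 12.16 hours = 12.16 × 3600 s = 43776 s: μ = 4π²r³/T² = 3.98768×10^5 km³/s².
Transfer-ellipse semi-major axis a_t = (r₁ + r₂)/2 = (8408 + 26850)/2 = 17629 km.
The half-period of the transfer ellipse is t = π√(a_t³/μ) = 11645 s.
Target angular speed ω₂ = √(μ/r₂³) = 1.4353×10^-4 rad/s.
Angle swept by the target during transfer: ω₂·t = 1.6714 rad = 95.76°.
The space tug traverses 180° on the transfer ellipse, so the target must lead by 180° − 95.76° = 84.24°.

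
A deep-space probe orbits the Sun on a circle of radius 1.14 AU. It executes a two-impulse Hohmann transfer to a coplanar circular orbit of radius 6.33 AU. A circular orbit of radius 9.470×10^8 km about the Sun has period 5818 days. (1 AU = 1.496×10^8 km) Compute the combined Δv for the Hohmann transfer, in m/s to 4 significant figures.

Δv = 13720 m/s

From Kepler's third law T² = 4π²r³/μ at r = 9.470×10^8 km, T = 5818 days = 5818 × 86400 s = 5.026752×10^8 s: μ = 4π²r³/T² = 1.32689×10^11 km³/s².
In km: r₁ = 1.14 × 1.496×10^8 = 1.70544×10^8 km; r₂ = 6.33 × 1.496×10^8 = 9.46968×10^8 km.
Transfer-ellipse semi-major axis a_t = (r₁ + r₂)/2 = (1.70544×10^8 + 9.46968×10^8)/2 = 5.58756×10^8 km.
At r₁ the circular-orbit speed is v₁ = √(μ/r₁) = 27.893 km/s.
On the transfer ellipse at r₁, v² = μ(2/r − 1/a) gives v_p = √[μ(2/r₁ − 1/a_t)] = 36.312 km/s.
First burn Δv₁ = |v_p − v₁| = 8.419 km/s.
Circular speed at r₂: v₂ = √(μ/r₂) = 11.8372 km/s.
Transfer-orbit speed at r₂: v_a = √[μ(2/r₂ − 1/a_t)] = 6.53969 km/s.
Second burn Δv₂ = |v₂ − v_a| = 5.298 km/s.
Total Δv = Δv₁ + Δv₂ = 13.72 km/s.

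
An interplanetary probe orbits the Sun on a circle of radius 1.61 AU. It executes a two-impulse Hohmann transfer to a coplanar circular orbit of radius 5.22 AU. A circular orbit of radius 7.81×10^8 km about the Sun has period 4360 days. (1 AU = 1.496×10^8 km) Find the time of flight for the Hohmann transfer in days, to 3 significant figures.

t = 1150 days

From Kepler's third law T² = 4π²r³/μ at r = 7.81×10^8 km, T = 4360 days = 4360 × 86400 s = 3.76704×10^8 s: μ = 4π²r³/T² = 1.32529×10^11 km³/s².
In km: r₁ = 1.61 × 1.496×10^8 = 2.40856×10^8 km; r₂ = 5.22 × 1.496×10^8 = 7.80912×10^8 km.
Transfer-ellipse semi-major axis a_t = (r₁ + r₂)/2 = (2.40856×10^8 + 7.80912×10^8)/2 = 5.10884×10^8 km.
Transfer time t = π√(a_t³/μ) = π√((5.10884×10^8)³ / 1.32529×10^11) = 9.965×10^7 s.
Converting: 9.965×10^7 s ÷ 86400 s/day = 1150 days.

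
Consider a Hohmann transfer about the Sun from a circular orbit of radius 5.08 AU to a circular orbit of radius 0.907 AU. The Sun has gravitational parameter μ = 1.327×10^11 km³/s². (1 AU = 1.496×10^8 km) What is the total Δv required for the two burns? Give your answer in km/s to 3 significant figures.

Δv = 15.4 km/s

In km: r₁ = 5.08 × 1.496×10^8 = 7.59968×10^8 km; r₂ = 0.907 × 1.496×10^8 = 1.356872×10^8 km.
The Hohmann ellipse has a_t = (r₁ + r₂)/2 = 4.478276×10^8 km.
At r₁ the circular-orbit speed is v₁ = √(μ/r₁) = 13.214 km/s.
Transfer-orbit speed at r₁ (vis-viva): v_a = √[μ(2/r₁ − 1/a_t)] = 7.2736 km/s.
First burn Δv₁ = |v_a − v₁| = 5.940 km/s.
Circular speed at r₂: v₂ = √(μ/r₂) = 31.273 km/s.
Transfer-orbit speed at r₂: v_p = √[μ(2/r₂ − 1/a_t)] = 40.739 km/s.
Second burn Δv₂ = |v₂ − v_p| = 9.466 km/s.
Δv = Δv₁ + Δv₂ = 5.940 + 9.466 = 15.41 km/s.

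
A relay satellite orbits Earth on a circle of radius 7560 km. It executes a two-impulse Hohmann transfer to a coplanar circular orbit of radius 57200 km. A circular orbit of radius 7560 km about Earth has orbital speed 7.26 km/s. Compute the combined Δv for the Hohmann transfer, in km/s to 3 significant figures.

Δv = 3.75 km/s

From the circular-orbit relation v² = μ/r at r = 7560 km: μ = v²r = (7.26)² × 7560 = 3.98469×10^5 km³/s².
Semi-major axis of the transfer orbit: a_t = (7560 + 57200)/2 = 32380 km.
At r₁ the circular-orbit speed is v₁ = √(μ/r₁) = 7.260 km/s.
On the transfer ellipse at r₁, v² = μ(2/r − 1/a) gives v_p = √[μ(2/r₁ − 1/a_t)] = 9.649 km/s.
First burn Δv₁ = |v_p − v₁| = 2.389 km/s.
Circular speed at r₂: v₂ = √(μ/r₂) = 2.639 km/s.
Transfer-orbit speed at r₂: v_a = √[μ(2/r₂ − 1/a_t)] = 1.275 km/s.
Second burn Δv₂ = |v₂ − v_a| = 1.364 km/s.
Total Δv = Δv₁ + Δv₂ = 3.753 km/s.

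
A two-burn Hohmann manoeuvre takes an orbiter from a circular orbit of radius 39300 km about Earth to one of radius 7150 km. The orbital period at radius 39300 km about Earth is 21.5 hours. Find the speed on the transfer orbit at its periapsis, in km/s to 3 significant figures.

From Kepler's third law T² = 4π²r³/μ at r = 39300 km, T = 21.5 hours = 21.5 × 3600 s = 77400 s: μ = 4π²r³/T² = 3.99996×10^5 km³/s².
The Hohmann ellipse has a_t = (r₁ + r₂)/2 = 23225 km.
At periapsis, r = 7150 km.
Vis-viva: v = √[μ(2/r − 1/a_t)] = √[3.99996×10^5 × (2/7150 − 1/23225)] = 9.730 km/s.

v = 9.73 km/s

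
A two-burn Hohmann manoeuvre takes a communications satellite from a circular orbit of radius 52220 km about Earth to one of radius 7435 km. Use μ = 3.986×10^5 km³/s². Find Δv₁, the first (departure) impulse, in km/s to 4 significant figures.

Δv₁ = 1.383 km/s

Semi-major axis of the transfer orbit: a_t = (52220 + 7435)/2 = 29827.5 km.
On the circular orbit at r = 52220 km, v_c = √(μ/r) = 2.7628 km/s.
Transfer-orbit speed at the same r (vis-viva, a = a_t): v_t = √[μ(2/r − 1/a_t)] = 1.3794 km/s.
Δv₁ = |v_t − v_c| = |1.3794 − 2.7628| = 1.383 km/s.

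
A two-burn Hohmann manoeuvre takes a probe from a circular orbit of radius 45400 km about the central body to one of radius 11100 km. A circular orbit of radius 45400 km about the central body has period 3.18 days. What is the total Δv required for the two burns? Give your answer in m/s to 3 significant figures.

Δv = 950 m/s

From Kepler's third law T² = 4π²r³/μ at r = 45400 km, T = 3.18 days = 3.18 × 86400 s = 2.74752×10^5 s: μ = 4π²r³/T² = 48937.9 km³/s².
Transfer-ellipse semi-major axis a_t = (r₁ + r₂)/2 = (45400 + 11100)/2 = 28250 km.
Circular speed at r₁: v₁ = √(μ/r₁) = √(48937.9/45400) = 1.0382 km/s.
Transfer-orbit speed at r₁ (v² = μ(2/r − 1/a)): v_a = √[μ(2/r₁ − 1/a_t)] = 0.65080 km/s.
First burn Δv₁ = |v_a − v₁| = 0.3874 km/s.
At r₂, v₂ = √(μ/r₂) = 2.0997 km/s.
Transfer-orbit speed at r₂: v_p = √[μ(2/r₂ − 1/a_t)] = 2.6618 km/s.
Second burn Δv₂ = |v₂ − v_p| = 0.5621 km/s.
Δv = Δv₁ + Δv₂ = 0.3874 + 0.5621 = 0.9495 km/s.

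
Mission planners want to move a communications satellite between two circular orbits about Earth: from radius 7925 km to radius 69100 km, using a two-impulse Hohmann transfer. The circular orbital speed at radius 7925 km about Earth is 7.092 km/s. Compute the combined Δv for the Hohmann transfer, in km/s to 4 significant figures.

From the circular-orbit relation v² = μ/r at r = 7925 km: μ = v²r = (7.092)² × 7925 = 3.98599×10^5 km³/s².
Semi-major axis of the transfer orbit: a_t = (7925 + 69100)/2 = 38512.5 km.
At r₁ the circular-orbit speed is v₁ = √(μ/r₁) = 7.092 km/s.
On the transfer ellipse at r₁, vis-viva equation gives v_p = √[μ(2/r₁ − 1/a_t)] = 9.500 km/s.
First burn Δv₁ = |v_p − v₁| = 2.408 km/s.
Circular speed at r₂: v₂ = √(μ/r₂) = 2.402 km/s.
Transfer-orbit speed at r₂: v_a = √[μ(2/r₂ − 1/a_t)] = 1.090 km/s.
Second burn Δv₂ = |v₂ − v_a| = 1.312 km/s.
Δv = Δv₁ + Δv₂ = 2.408 + 1.312 = 3.720 km/s.

Δv = 3.720 km/s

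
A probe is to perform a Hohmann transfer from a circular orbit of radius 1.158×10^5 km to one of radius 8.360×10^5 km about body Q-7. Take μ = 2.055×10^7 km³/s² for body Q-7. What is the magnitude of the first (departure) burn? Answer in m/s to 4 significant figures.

Δv₁ = 4335 m/s

Semi-major axis of the transfer orbit: a_t = (1.158×10^5 + 8.360×10^5)/2 = 4.759×10^5 km.
Circular speed at r = 1.158×10^5 km: v_c = √(μ/r) = 13.321 km/s.
Vis-viva on the transfer ellipse at r = 1.158×10^5 km gives v_t = √[μ(2/r − 1/a_t)] = 17.656 km/s.
Δv₁ = |v_t − v_c| = |17.656 − 13.321| = 4.335 km/s.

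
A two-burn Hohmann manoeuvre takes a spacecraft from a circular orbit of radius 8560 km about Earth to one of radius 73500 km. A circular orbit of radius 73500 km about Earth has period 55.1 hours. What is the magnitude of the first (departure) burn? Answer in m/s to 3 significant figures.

From Kepler's third law T² = 4π²r³/μ at r = 73500 km, T = 55.1 hours = 55.1 × 3600 s = 1.9836×10^5 s: μ = 4π²r³/T² = 3.98395×10^5 km³/s².
Transfer-ellipse semi-major axis a_t = (r₁ + r₂)/2 = (8560 + 73500)/2 = 41030 km.
On the circular orbit at r = 8560 km, v_c = √(μ/r) = 6.822 km/s.
Vis-viva on the transfer ellipse at r = 8560 km gives v_t = √[μ(2/r − 1/a_t)] = 9.131 km/s.
Δv₁ = |v_t − v_c| = |9.131 − 6.822| = 2.309 km/s.

Δv₁ = 2310 m/s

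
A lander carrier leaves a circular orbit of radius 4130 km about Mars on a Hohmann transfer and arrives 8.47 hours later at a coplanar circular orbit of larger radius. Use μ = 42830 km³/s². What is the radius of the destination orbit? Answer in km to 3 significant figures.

Transfer time t = 8.47 hours = 30492 s, and t = π√(a_t³/μ).
So a_t = (μ t²/π²)^(1/3) = (42830 × (30492)² / π²)^(1/3) = 15920 km.
Since a_t = (r₁ + r₂)/2, r₂ = 2a_t − r₁ = 2×15920 − 4130 = 27710 km.

r₂ = 27700 km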